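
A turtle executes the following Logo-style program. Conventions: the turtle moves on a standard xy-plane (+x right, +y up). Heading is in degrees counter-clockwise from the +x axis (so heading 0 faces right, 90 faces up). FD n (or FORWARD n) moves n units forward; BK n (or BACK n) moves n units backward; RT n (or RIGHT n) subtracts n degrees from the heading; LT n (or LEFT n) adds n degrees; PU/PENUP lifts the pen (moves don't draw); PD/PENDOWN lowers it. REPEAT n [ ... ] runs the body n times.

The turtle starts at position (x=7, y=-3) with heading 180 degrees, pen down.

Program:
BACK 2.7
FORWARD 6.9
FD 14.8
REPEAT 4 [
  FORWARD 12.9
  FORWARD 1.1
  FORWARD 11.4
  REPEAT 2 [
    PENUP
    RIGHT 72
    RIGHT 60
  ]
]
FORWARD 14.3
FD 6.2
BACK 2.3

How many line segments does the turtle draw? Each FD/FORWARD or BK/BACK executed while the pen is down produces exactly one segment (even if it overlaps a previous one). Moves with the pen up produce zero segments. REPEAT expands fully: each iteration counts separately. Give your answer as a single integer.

Answer: 6

Derivation:
Executing turtle program step by step:
Start: pos=(7,-3), heading=180, pen down
BK 2.7: (7,-3) -> (9.7,-3) [heading=180, draw]
FD 6.9: (9.7,-3) -> (2.8,-3) [heading=180, draw]
FD 14.8: (2.8,-3) -> (-12,-3) [heading=180, draw]
REPEAT 4 [
  -- iteration 1/4 --
  FD 12.9: (-12,-3) -> (-24.9,-3) [heading=180, draw]
  FD 1.1: (-24.9,-3) -> (-26,-3) [heading=180, draw]
  FD 11.4: (-26,-3) -> (-37.4,-3) [heading=180, draw]
  REPEAT 2 [
    -- iteration 1/2 --
    PU: pen up
    RT 72: heading 180 -> 108
    RT 60: heading 108 -> 48
    -- iteration 2/2 --
    PU: pen up
    RT 72: heading 48 -> 336
    RT 60: heading 336 -> 276
  ]
  -- iteration 2/4 --
  FD 12.9: (-37.4,-3) -> (-36.052,-15.829) [heading=276, move]
  FD 1.1: (-36.052,-15.829) -> (-35.937,-16.923) [heading=276, move]
  FD 11.4: (-35.937,-16.923) -> (-34.745,-28.261) [heading=276, move]
  REPEAT 2 [
    -- iteration 1/2 --
    PU: pen up
    RT 72: heading 276 -> 204
    RT 60: heading 204 -> 144
    -- iteration 2/2 --
    PU: pen up
    RT 72: heading 144 -> 72
    RT 60: heading 72 -> 12
  ]
  -- iteration 3/4 --
  FD 12.9: (-34.745,-28.261) -> (-22.127,-25.579) [heading=12, move]
  FD 1.1: (-22.127,-25.579) -> (-21.051,-25.35) [heading=12, move]
  FD 11.4: (-21.051,-25.35) -> (-9.9,-22.98) [heading=12, move]
  REPEAT 2 [
    -- iteration 1/2 --
    PU: pen up
    RT 72: heading 12 -> 300
    RT 60: heading 300 -> 240
    -- iteration 2/2 --
    PU: pen up
    RT 72: heading 240 -> 168
    RT 60: heading 168 -> 108
  ]
  -- iteration 4/4 --
  FD 12.9: (-9.9,-22.98) -> (-13.886,-10.711) [heading=108, move]
  FD 1.1: (-13.886,-10.711) -> (-14.226,-9.665) [heading=108, move]
  FD 11.4: (-14.226,-9.665) -> (-17.749,1.177) [heading=108, move]
  REPEAT 2 [
    -- iteration 1/2 --
    PU: pen up
    RT 72: heading 108 -> 36
    RT 60: heading 36 -> 336
    -- iteration 2/2 --
    PU: pen up
    RT 72: heading 336 -> 264
    RT 60: heading 264 -> 204
  ]
]
FD 14.3: (-17.749,1.177) -> (-30.813,-4.639) [heading=204, move]
FD 6.2: (-30.813,-4.639) -> (-36.477,-7.161) [heading=204, move]
BK 2.3: (-36.477,-7.161) -> (-34.376,-6.226) [heading=204, move]
Final: pos=(-34.376,-6.226), heading=204, 6 segment(s) drawn
Segments drawn: 6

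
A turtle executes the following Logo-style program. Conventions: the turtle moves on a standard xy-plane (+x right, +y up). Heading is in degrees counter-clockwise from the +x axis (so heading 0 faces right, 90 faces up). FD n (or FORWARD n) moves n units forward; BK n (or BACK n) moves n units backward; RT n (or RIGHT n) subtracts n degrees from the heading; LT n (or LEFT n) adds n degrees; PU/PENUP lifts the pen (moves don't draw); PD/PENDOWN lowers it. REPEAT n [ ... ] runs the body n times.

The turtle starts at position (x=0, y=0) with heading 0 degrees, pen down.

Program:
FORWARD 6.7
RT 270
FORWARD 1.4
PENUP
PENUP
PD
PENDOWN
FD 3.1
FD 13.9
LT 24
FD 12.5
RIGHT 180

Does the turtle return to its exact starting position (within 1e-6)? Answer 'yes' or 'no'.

Executing turtle program step by step:
Start: pos=(0,0), heading=0, pen down
FD 6.7: (0,0) -> (6.7,0) [heading=0, draw]
RT 270: heading 0 -> 90
FD 1.4: (6.7,0) -> (6.7,1.4) [heading=90, draw]
PU: pen up
PU: pen up
PD: pen down
PD: pen down
FD 3.1: (6.7,1.4) -> (6.7,4.5) [heading=90, draw]
FD 13.9: (6.7,4.5) -> (6.7,18.4) [heading=90, draw]
LT 24: heading 90 -> 114
FD 12.5: (6.7,18.4) -> (1.616,29.819) [heading=114, draw]
RT 180: heading 114 -> 294
Final: pos=(1.616,29.819), heading=294, 5 segment(s) drawn

Start position: (0, 0)
Final position: (1.616, 29.819)
Distance = 29.863; >= 1e-6 -> NOT closed

Answer: no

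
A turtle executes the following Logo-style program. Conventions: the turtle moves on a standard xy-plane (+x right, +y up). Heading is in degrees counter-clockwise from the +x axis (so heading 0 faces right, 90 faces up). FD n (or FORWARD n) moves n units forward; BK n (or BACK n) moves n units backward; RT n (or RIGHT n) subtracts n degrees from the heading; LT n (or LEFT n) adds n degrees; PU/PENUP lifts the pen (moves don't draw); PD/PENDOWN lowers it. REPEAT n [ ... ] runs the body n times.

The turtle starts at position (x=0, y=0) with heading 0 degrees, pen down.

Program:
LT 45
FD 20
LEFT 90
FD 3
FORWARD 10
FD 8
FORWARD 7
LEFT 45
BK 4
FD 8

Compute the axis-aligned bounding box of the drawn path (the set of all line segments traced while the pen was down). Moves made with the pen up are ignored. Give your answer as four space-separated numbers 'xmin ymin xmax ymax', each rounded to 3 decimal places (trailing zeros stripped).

Answer: -9.657 0 14.142 33.941

Derivation:
Executing turtle program step by step:
Start: pos=(0,0), heading=0, pen down
LT 45: heading 0 -> 45
FD 20: (0,0) -> (14.142,14.142) [heading=45, draw]
LT 90: heading 45 -> 135
FD 3: (14.142,14.142) -> (12.021,16.263) [heading=135, draw]
FD 10: (12.021,16.263) -> (4.95,23.335) [heading=135, draw]
FD 8: (4.95,23.335) -> (-0.707,28.991) [heading=135, draw]
FD 7: (-0.707,28.991) -> (-5.657,33.941) [heading=135, draw]
LT 45: heading 135 -> 180
BK 4: (-5.657,33.941) -> (-1.657,33.941) [heading=180, draw]
FD 8: (-1.657,33.941) -> (-9.657,33.941) [heading=180, draw]
Final: pos=(-9.657,33.941), heading=180, 7 segment(s) drawn

Segment endpoints: x in {-9.657, -5.657, -1.657, -0.707, 0, 4.95, 12.021, 14.142}, y in {0, 14.142, 16.263, 23.335, 28.991, 33.941}
xmin=-9.657, ymin=0, xmax=14.142, ymax=33.941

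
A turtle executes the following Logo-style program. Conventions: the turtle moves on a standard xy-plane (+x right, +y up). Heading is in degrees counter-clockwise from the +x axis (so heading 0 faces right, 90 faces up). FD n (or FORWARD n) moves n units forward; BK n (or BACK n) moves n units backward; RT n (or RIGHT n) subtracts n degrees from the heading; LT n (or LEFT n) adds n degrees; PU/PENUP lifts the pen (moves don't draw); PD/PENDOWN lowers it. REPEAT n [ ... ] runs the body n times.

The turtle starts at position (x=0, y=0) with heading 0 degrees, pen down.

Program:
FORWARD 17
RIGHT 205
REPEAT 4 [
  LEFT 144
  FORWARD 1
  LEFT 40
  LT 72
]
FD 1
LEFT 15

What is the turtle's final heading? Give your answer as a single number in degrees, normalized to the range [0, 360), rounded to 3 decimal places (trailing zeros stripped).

Answer: 114

Derivation:
Executing turtle program step by step:
Start: pos=(0,0), heading=0, pen down
FD 17: (0,0) -> (17,0) [heading=0, draw]
RT 205: heading 0 -> 155
REPEAT 4 [
  -- iteration 1/4 --
  LT 144: heading 155 -> 299
  FD 1: (17,0) -> (17.485,-0.875) [heading=299, draw]
  LT 40: heading 299 -> 339
  LT 72: heading 339 -> 51
  -- iteration 2/4 --
  LT 144: heading 51 -> 195
  FD 1: (17.485,-0.875) -> (16.519,-1.133) [heading=195, draw]
  LT 40: heading 195 -> 235
  LT 72: heading 235 -> 307
  -- iteration 3/4 --
  LT 144: heading 307 -> 91
  FD 1: (16.519,-1.133) -> (16.501,-0.134) [heading=91, draw]
  LT 40: heading 91 -> 131
  LT 72: heading 131 -> 203
  -- iteration 4/4 --
  LT 144: heading 203 -> 347
  FD 1: (16.501,-0.134) -> (17.476,-0.359) [heading=347, draw]
  LT 40: heading 347 -> 27
  LT 72: heading 27 -> 99
]
FD 1: (17.476,-0.359) -> (17.319,0.629) [heading=99, draw]
LT 15: heading 99 -> 114
Final: pos=(17.319,0.629), heading=114, 6 segment(s) drawn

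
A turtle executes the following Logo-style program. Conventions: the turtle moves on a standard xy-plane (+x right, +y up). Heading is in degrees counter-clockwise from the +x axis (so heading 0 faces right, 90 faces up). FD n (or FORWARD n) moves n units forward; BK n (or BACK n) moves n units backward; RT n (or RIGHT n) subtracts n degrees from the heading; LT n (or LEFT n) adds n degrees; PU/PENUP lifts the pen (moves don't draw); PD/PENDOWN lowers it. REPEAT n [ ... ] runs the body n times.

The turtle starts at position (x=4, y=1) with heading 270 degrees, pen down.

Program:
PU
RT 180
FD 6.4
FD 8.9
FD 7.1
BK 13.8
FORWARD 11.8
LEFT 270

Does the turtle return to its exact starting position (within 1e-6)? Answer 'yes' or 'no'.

Answer: no

Derivation:
Executing turtle program step by step:
Start: pos=(4,1), heading=270, pen down
PU: pen up
RT 180: heading 270 -> 90
FD 6.4: (4,1) -> (4,7.4) [heading=90, move]
FD 8.9: (4,7.4) -> (4,16.3) [heading=90, move]
FD 7.1: (4,16.3) -> (4,23.4) [heading=90, move]
BK 13.8: (4,23.4) -> (4,9.6) [heading=90, move]
FD 11.8: (4,9.6) -> (4,21.4) [heading=90, move]
LT 270: heading 90 -> 0
Final: pos=(4,21.4), heading=0, 0 segment(s) drawn

Start position: (4, 1)
Final position: (4, 21.4)
Distance = 20.4; >= 1e-6 -> NOT closed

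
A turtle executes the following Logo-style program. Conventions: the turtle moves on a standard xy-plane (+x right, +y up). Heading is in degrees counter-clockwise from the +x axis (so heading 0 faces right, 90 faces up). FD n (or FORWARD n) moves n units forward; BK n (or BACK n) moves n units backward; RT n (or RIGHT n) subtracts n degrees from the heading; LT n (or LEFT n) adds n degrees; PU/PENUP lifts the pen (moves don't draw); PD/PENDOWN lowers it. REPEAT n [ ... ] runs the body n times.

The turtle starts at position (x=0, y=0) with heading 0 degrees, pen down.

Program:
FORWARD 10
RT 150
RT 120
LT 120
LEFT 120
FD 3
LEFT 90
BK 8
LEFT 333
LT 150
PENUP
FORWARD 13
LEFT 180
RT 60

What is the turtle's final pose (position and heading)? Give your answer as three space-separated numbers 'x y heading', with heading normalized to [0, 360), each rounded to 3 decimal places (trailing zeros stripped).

Executing turtle program step by step:
Start: pos=(0,0), heading=0, pen down
FD 10: (0,0) -> (10,0) [heading=0, draw]
RT 150: heading 0 -> 210
RT 120: heading 210 -> 90
LT 120: heading 90 -> 210
LT 120: heading 210 -> 330
FD 3: (10,0) -> (12.598,-1.5) [heading=330, draw]
LT 90: heading 330 -> 60
BK 8: (12.598,-1.5) -> (8.598,-8.428) [heading=60, draw]
LT 333: heading 60 -> 33
LT 150: heading 33 -> 183
PU: pen up
FD 13: (8.598,-8.428) -> (-4.384,-9.109) [heading=183, move]
LT 180: heading 183 -> 3
RT 60: heading 3 -> 303
Final: pos=(-4.384,-9.109), heading=303, 3 segment(s) drawn

Answer: -4.384 -9.109 303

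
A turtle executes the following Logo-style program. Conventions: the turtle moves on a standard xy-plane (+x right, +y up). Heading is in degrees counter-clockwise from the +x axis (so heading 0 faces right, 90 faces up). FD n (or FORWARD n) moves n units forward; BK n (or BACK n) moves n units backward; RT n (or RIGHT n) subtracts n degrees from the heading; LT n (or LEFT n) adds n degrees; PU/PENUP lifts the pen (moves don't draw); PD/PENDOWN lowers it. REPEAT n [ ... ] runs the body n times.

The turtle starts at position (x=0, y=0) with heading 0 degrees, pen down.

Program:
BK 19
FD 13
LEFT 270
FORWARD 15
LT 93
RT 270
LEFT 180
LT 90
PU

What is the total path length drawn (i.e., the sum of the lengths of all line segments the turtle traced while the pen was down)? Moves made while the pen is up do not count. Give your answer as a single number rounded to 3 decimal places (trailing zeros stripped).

Answer: 47

Derivation:
Executing turtle program step by step:
Start: pos=(0,0), heading=0, pen down
BK 19: (0,0) -> (-19,0) [heading=0, draw]
FD 13: (-19,0) -> (-6,0) [heading=0, draw]
LT 270: heading 0 -> 270
FD 15: (-6,0) -> (-6,-15) [heading=270, draw]
LT 93: heading 270 -> 3
RT 270: heading 3 -> 93
LT 180: heading 93 -> 273
LT 90: heading 273 -> 3
PU: pen up
Final: pos=(-6,-15), heading=3, 3 segment(s) drawn

Segment lengths:
  seg 1: (0,0) -> (-19,0), length = 19
  seg 2: (-19,0) -> (-6,0), length = 13
  seg 3: (-6,0) -> (-6,-15), length = 15
Total = 47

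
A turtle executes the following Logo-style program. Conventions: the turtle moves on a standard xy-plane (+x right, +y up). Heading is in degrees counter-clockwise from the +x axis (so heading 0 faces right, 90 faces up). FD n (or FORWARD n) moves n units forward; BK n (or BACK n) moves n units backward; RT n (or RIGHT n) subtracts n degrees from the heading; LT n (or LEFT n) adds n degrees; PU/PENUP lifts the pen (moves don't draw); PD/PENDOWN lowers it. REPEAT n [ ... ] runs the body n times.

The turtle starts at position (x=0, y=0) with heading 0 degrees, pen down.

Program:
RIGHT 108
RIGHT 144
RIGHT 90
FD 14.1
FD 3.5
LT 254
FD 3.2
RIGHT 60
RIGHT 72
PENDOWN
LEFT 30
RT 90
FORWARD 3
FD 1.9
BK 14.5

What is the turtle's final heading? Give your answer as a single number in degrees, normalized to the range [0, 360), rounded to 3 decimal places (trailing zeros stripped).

Executing turtle program step by step:
Start: pos=(0,0), heading=0, pen down
RT 108: heading 0 -> 252
RT 144: heading 252 -> 108
RT 90: heading 108 -> 18
FD 14.1: (0,0) -> (13.41,4.357) [heading=18, draw]
FD 3.5: (13.41,4.357) -> (16.739,5.439) [heading=18, draw]
LT 254: heading 18 -> 272
FD 3.2: (16.739,5.439) -> (16.85,2.241) [heading=272, draw]
RT 60: heading 272 -> 212
RT 72: heading 212 -> 140
PD: pen down
LT 30: heading 140 -> 170
RT 90: heading 170 -> 80
FD 3: (16.85,2.241) -> (17.371,5.195) [heading=80, draw]
FD 1.9: (17.371,5.195) -> (17.701,7.066) [heading=80, draw]
BK 14.5: (17.701,7.066) -> (15.183,-7.214) [heading=80, draw]
Final: pos=(15.183,-7.214), heading=80, 6 segment(s) drawn

Answer: 80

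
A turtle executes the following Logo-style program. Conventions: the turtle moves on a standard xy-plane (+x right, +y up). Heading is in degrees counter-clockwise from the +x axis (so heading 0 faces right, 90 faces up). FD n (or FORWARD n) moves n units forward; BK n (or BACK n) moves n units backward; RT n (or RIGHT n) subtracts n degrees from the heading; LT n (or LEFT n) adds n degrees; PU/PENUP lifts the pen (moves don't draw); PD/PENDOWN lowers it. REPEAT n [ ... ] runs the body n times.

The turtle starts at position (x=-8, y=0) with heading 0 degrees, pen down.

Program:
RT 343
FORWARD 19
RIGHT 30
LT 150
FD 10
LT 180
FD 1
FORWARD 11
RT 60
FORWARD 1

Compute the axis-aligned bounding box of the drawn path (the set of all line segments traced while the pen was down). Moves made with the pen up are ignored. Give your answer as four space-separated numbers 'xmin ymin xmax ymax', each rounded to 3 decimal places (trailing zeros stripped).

Executing turtle program step by step:
Start: pos=(-8,0), heading=0, pen down
RT 343: heading 0 -> 17
FD 19: (-8,0) -> (10.17,5.555) [heading=17, draw]
RT 30: heading 17 -> 347
LT 150: heading 347 -> 137
FD 10: (10.17,5.555) -> (2.856,12.375) [heading=137, draw]
LT 180: heading 137 -> 317
FD 1: (2.856,12.375) -> (3.588,11.693) [heading=317, draw]
FD 11: (3.588,11.693) -> (11.632,4.191) [heading=317, draw]
RT 60: heading 317 -> 257
FD 1: (11.632,4.191) -> (11.408,3.217) [heading=257, draw]
Final: pos=(11.408,3.217), heading=257, 5 segment(s) drawn

Segment endpoints: x in {-8, 2.856, 3.588, 10.17, 11.408, 11.632}, y in {0, 3.217, 4.191, 5.555, 11.693, 12.375}
xmin=-8, ymin=0, xmax=11.632, ymax=12.375

Answer: -8 0 11.632 12.375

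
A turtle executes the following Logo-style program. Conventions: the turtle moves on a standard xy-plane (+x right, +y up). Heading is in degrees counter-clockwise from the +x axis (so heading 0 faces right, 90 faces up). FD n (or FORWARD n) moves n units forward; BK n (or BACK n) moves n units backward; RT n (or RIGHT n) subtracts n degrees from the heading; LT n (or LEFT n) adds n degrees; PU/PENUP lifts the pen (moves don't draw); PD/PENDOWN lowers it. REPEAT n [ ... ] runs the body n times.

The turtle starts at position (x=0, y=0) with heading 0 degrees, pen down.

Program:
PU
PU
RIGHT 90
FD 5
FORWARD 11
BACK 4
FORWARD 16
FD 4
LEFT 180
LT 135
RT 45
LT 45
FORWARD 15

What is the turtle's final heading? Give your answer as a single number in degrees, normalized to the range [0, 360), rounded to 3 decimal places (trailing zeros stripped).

Answer: 225

Derivation:
Executing turtle program step by step:
Start: pos=(0,0), heading=0, pen down
PU: pen up
PU: pen up
RT 90: heading 0 -> 270
FD 5: (0,0) -> (0,-5) [heading=270, move]
FD 11: (0,-5) -> (0,-16) [heading=270, move]
BK 4: (0,-16) -> (0,-12) [heading=270, move]
FD 16: (0,-12) -> (0,-28) [heading=270, move]
FD 4: (0,-28) -> (0,-32) [heading=270, move]
LT 180: heading 270 -> 90
LT 135: heading 90 -> 225
RT 45: heading 225 -> 180
LT 45: heading 180 -> 225
FD 15: (0,-32) -> (-10.607,-42.607) [heading=225, move]
Final: pos=(-10.607,-42.607), heading=225, 0 segment(s) drawn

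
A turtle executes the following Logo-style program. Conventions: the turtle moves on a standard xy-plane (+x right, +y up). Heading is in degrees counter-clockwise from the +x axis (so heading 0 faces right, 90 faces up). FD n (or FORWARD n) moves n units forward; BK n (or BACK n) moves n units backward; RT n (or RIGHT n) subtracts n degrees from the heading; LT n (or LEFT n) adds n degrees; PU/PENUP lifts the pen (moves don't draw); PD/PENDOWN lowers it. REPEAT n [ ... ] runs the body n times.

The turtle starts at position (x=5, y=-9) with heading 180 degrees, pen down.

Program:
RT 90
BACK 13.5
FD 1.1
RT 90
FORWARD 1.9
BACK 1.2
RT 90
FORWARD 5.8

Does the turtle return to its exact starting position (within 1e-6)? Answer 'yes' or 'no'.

Executing turtle program step by step:
Start: pos=(5,-9), heading=180, pen down
RT 90: heading 180 -> 90
BK 13.5: (5,-9) -> (5,-22.5) [heading=90, draw]
FD 1.1: (5,-22.5) -> (5,-21.4) [heading=90, draw]
RT 90: heading 90 -> 0
FD 1.9: (5,-21.4) -> (6.9,-21.4) [heading=0, draw]
BK 1.2: (6.9,-21.4) -> (5.7,-21.4) [heading=0, draw]
RT 90: heading 0 -> 270
FD 5.8: (5.7,-21.4) -> (5.7,-27.2) [heading=270, draw]
Final: pos=(5.7,-27.2), heading=270, 5 segment(s) drawn

Start position: (5, -9)
Final position: (5.7, -27.2)
Distance = 18.213; >= 1e-6 -> NOT closed

Answer: no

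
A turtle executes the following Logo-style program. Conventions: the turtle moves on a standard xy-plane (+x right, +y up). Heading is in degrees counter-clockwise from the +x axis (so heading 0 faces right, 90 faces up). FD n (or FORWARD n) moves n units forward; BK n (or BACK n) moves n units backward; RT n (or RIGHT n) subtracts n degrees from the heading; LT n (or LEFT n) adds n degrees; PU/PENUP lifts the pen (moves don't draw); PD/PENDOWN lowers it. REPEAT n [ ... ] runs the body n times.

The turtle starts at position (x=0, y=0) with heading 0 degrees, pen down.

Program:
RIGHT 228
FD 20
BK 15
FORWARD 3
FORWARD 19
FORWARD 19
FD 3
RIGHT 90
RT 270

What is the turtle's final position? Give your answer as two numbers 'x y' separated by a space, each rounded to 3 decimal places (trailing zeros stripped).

Answer: -32.787 36.414

Derivation:
Executing turtle program step by step:
Start: pos=(0,0), heading=0, pen down
RT 228: heading 0 -> 132
FD 20: (0,0) -> (-13.383,14.863) [heading=132, draw]
BK 15: (-13.383,14.863) -> (-3.346,3.716) [heading=132, draw]
FD 3: (-3.346,3.716) -> (-5.353,5.945) [heading=132, draw]
FD 19: (-5.353,5.945) -> (-18.067,20.065) [heading=132, draw]
FD 19: (-18.067,20.065) -> (-30.78,34.185) [heading=132, draw]
FD 3: (-30.78,34.185) -> (-32.787,36.414) [heading=132, draw]
RT 90: heading 132 -> 42
RT 270: heading 42 -> 132
Final: pos=(-32.787,36.414), heading=132, 6 segment(s) drawn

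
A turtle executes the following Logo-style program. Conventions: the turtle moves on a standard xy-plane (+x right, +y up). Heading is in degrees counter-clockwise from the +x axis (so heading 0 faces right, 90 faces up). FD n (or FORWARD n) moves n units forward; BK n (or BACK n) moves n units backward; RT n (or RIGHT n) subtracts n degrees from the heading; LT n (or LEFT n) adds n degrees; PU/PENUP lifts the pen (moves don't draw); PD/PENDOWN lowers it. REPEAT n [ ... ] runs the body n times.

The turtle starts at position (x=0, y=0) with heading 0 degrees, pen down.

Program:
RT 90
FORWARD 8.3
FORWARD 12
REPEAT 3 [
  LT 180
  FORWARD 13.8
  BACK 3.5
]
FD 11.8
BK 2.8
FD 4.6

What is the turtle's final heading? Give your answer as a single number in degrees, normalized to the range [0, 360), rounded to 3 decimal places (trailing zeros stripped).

Answer: 90

Derivation:
Executing turtle program step by step:
Start: pos=(0,0), heading=0, pen down
RT 90: heading 0 -> 270
FD 8.3: (0,0) -> (0,-8.3) [heading=270, draw]
FD 12: (0,-8.3) -> (0,-20.3) [heading=270, draw]
REPEAT 3 [
  -- iteration 1/3 --
  LT 180: heading 270 -> 90
  FD 13.8: (0,-20.3) -> (0,-6.5) [heading=90, draw]
  BK 3.5: (0,-6.5) -> (0,-10) [heading=90, draw]
  -- iteration 2/3 --
  LT 180: heading 90 -> 270
  FD 13.8: (0,-10) -> (0,-23.8) [heading=270, draw]
  BK 3.5: (0,-23.8) -> (0,-20.3) [heading=270, draw]
  -- iteration 3/3 --
  LT 180: heading 270 -> 90
  FD 13.8: (0,-20.3) -> (0,-6.5) [heading=90, draw]
  BK 3.5: (0,-6.5) -> (0,-10) [heading=90, draw]
]
FD 11.8: (0,-10) -> (0,1.8) [heading=90, draw]
BK 2.8: (0,1.8) -> (0,-1) [heading=90, draw]
FD 4.6: (0,-1) -> (0,3.6) [heading=90, draw]
Final: pos=(0,3.6), heading=90, 11 segment(s) drawn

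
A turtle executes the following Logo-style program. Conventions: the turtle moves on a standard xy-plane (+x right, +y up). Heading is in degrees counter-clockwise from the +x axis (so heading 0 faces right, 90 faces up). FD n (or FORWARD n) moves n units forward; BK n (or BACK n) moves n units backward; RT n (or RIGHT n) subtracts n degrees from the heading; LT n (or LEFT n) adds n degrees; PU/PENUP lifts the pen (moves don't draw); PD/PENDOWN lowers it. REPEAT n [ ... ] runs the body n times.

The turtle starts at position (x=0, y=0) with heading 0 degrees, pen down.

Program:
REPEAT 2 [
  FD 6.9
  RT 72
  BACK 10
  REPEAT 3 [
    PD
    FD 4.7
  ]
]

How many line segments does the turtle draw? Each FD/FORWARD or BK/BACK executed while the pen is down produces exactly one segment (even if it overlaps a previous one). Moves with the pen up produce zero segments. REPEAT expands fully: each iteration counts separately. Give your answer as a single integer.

Executing turtle program step by step:
Start: pos=(0,0), heading=0, pen down
REPEAT 2 [
  -- iteration 1/2 --
  FD 6.9: (0,0) -> (6.9,0) [heading=0, draw]
  RT 72: heading 0 -> 288
  BK 10: (6.9,0) -> (3.81,9.511) [heading=288, draw]
  REPEAT 3 [
    -- iteration 1/3 --
    PD: pen down
    FD 4.7: (3.81,9.511) -> (5.262,5.041) [heading=288, draw]
    -- iteration 2/3 --
    PD: pen down
    FD 4.7: (5.262,5.041) -> (6.715,0.571) [heading=288, draw]
    -- iteration 3/3 --
    PD: pen down
    FD 4.7: (6.715,0.571) -> (8.167,-3.899) [heading=288, draw]
  ]
  -- iteration 2/2 --
  FD 6.9: (8.167,-3.899) -> (10.299,-10.462) [heading=288, draw]
  RT 72: heading 288 -> 216
  BK 10: (10.299,-10.462) -> (18.389,-4.584) [heading=216, draw]
  REPEAT 3 [
    -- iteration 1/3 --
    PD: pen down
    FD 4.7: (18.389,-4.584) -> (14.587,-7.346) [heading=216, draw]
    -- iteration 2/3 --
    PD: pen down
    FD 4.7: (14.587,-7.346) -> (10.785,-10.109) [heading=216, draw]
    -- iteration 3/3 --
    PD: pen down
    FD 4.7: (10.785,-10.109) -> (6.982,-12.872) [heading=216, draw]
  ]
]
Final: pos=(6.982,-12.872), heading=216, 10 segment(s) drawn
Segments drawn: 10

Answer: 10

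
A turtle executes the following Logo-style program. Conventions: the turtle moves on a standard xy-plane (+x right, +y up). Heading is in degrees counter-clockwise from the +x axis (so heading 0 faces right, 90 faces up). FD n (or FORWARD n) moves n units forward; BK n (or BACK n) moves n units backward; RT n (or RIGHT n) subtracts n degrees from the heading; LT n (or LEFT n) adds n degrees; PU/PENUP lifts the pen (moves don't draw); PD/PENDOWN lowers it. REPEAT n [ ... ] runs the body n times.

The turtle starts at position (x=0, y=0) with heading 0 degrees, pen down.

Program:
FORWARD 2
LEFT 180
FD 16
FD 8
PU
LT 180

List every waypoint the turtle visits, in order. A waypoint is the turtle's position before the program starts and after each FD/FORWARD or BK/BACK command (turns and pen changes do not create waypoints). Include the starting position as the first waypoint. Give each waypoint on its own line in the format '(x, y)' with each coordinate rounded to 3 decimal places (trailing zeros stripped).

Executing turtle program step by step:
Start: pos=(0,0), heading=0, pen down
FD 2: (0,0) -> (2,0) [heading=0, draw]
LT 180: heading 0 -> 180
FD 16: (2,0) -> (-14,0) [heading=180, draw]
FD 8: (-14,0) -> (-22,0) [heading=180, draw]
PU: pen up
LT 180: heading 180 -> 0
Final: pos=(-22,0), heading=0, 3 segment(s) drawn
Waypoints (4 total):
(0, 0)
(2, 0)
(-14, 0)
(-22, 0)

Answer: (0, 0)
(2, 0)
(-14, 0)
(-22, 0)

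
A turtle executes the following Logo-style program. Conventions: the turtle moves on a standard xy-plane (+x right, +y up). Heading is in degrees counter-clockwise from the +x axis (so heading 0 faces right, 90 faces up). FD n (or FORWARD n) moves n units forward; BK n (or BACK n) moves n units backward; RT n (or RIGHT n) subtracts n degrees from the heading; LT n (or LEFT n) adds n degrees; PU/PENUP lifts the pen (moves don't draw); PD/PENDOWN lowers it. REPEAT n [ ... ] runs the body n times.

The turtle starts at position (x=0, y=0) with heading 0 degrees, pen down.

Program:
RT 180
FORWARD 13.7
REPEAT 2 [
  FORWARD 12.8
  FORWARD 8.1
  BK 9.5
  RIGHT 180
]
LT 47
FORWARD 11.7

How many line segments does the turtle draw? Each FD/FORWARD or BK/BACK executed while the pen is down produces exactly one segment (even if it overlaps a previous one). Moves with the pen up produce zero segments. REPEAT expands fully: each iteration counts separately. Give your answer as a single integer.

Answer: 8

Derivation:
Executing turtle program step by step:
Start: pos=(0,0), heading=0, pen down
RT 180: heading 0 -> 180
FD 13.7: (0,0) -> (-13.7,0) [heading=180, draw]
REPEAT 2 [
  -- iteration 1/2 --
  FD 12.8: (-13.7,0) -> (-26.5,0) [heading=180, draw]
  FD 8.1: (-26.5,0) -> (-34.6,0) [heading=180, draw]
  BK 9.5: (-34.6,0) -> (-25.1,0) [heading=180, draw]
  RT 180: heading 180 -> 0
  -- iteration 2/2 --
  FD 12.8: (-25.1,0) -> (-12.3,0) [heading=0, draw]
  FD 8.1: (-12.3,0) -> (-4.2,0) [heading=0, draw]
  BK 9.5: (-4.2,0) -> (-13.7,0) [heading=0, draw]
  RT 180: heading 0 -> 180
]
LT 47: heading 180 -> 227
FD 11.7: (-13.7,0) -> (-21.679,-8.557) [heading=227, draw]
Final: pos=(-21.679,-8.557), heading=227, 8 segment(s) drawn
Segments drawn: 8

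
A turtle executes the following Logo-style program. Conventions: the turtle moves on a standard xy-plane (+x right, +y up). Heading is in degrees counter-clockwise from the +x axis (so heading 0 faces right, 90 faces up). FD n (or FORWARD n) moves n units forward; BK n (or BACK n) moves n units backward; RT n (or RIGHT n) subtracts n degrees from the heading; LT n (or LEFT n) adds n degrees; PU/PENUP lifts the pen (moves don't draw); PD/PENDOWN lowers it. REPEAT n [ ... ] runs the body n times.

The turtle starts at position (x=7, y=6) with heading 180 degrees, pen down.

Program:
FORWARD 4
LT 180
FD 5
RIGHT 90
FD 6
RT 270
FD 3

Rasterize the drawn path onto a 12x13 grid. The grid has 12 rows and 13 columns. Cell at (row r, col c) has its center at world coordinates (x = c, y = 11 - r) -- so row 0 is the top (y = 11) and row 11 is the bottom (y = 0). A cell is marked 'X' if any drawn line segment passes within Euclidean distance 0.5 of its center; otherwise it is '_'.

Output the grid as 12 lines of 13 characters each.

Segment 0: (7,6) -> (3,6)
Segment 1: (3,6) -> (8,6)
Segment 2: (8,6) -> (8,0)
Segment 3: (8,0) -> (11,0)

Answer: _____________
_____________
_____________
_____________
_____________
___XXXXXX____
________X____
________X____
________X____
________X____
________X____
________XXXX_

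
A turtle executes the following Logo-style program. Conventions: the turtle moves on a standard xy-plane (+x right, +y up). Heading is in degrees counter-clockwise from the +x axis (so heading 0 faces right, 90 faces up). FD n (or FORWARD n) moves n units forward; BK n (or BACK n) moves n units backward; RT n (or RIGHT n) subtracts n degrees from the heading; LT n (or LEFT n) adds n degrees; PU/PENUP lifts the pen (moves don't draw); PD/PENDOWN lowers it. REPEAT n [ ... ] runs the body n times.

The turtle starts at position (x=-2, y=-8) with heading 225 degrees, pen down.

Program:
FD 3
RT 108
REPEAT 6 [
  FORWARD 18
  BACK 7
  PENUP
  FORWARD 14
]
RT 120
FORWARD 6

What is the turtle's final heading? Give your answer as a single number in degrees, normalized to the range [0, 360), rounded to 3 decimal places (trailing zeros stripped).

Executing turtle program step by step:
Start: pos=(-2,-8), heading=225, pen down
FD 3: (-2,-8) -> (-4.121,-10.121) [heading=225, draw]
RT 108: heading 225 -> 117
REPEAT 6 [
  -- iteration 1/6 --
  FD 18: (-4.121,-10.121) -> (-12.293,5.917) [heading=117, draw]
  BK 7: (-12.293,5.917) -> (-9.115,-0.32) [heading=117, draw]
  PU: pen up
  FD 14: (-9.115,-0.32) -> (-15.471,12.154) [heading=117, move]
  -- iteration 2/6 --
  FD 18: (-15.471,12.154) -> (-23.643,28.192) [heading=117, move]
  BK 7: (-23.643,28.192) -> (-20.465,21.955) [heading=117, move]
  PU: pen up
  FD 14: (-20.465,21.955) -> (-26.821,34.429) [heading=117, move]
  -- iteration 3/6 --
  FD 18: (-26.821,34.429) -> (-34.993,50.467) [heading=117, move]
  BK 7: (-34.993,50.467) -> (-31.815,44.23) [heading=117, move]
  PU: pen up
  FD 14: (-31.815,44.23) -> (-38.171,56.704) [heading=117, move]
  -- iteration 4/6 --
  FD 18: (-38.171,56.704) -> (-46.342,72.742) [heading=117, move]
  BK 7: (-46.342,72.742) -> (-43.165,66.505) [heading=117, move]
  PU: pen up
  FD 14: (-43.165,66.505) -> (-49.52,78.979) [heading=117, move]
  -- iteration 5/6 --
  FD 18: (-49.52,78.979) -> (-57.692,95.017) [heading=117, move]
  BK 7: (-57.692,95.017) -> (-54.514,88.78) [heading=117, move]
  PU: pen up
  FD 14: (-54.514,88.78) -> (-60.87,101.254) [heading=117, move]
  -- iteration 6/6 --
  FD 18: (-60.87,101.254) -> (-69.042,117.293) [heading=117, move]
  BK 7: (-69.042,117.293) -> (-65.864,111.056) [heading=117, move]
  PU: pen up
  FD 14: (-65.864,111.056) -> (-72.22,123.53) [heading=117, move]
]
RT 120: heading 117 -> 357
FD 6: (-72.22,123.53) -> (-66.228,123.216) [heading=357, move]
Final: pos=(-66.228,123.216), heading=357, 3 segment(s) drawn

Answer: 357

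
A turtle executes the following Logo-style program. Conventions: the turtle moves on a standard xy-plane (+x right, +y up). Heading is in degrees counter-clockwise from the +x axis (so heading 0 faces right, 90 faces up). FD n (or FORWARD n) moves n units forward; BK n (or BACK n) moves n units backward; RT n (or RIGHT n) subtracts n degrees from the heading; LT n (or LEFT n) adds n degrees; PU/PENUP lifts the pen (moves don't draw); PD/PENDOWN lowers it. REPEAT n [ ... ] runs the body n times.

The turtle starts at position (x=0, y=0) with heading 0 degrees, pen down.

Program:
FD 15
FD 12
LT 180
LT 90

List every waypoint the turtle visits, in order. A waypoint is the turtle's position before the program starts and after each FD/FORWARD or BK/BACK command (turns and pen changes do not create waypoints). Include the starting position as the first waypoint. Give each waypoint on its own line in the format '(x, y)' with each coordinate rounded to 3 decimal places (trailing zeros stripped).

Answer: (0, 0)
(15, 0)
(27, 0)

Derivation:
Executing turtle program step by step:
Start: pos=(0,0), heading=0, pen down
FD 15: (0,0) -> (15,0) [heading=0, draw]
FD 12: (15,0) -> (27,0) [heading=0, draw]
LT 180: heading 0 -> 180
LT 90: heading 180 -> 270
Final: pos=(27,0), heading=270, 2 segment(s) drawn
Waypoints (3 total):
(0, 0)
(15, 0)
(27, 0)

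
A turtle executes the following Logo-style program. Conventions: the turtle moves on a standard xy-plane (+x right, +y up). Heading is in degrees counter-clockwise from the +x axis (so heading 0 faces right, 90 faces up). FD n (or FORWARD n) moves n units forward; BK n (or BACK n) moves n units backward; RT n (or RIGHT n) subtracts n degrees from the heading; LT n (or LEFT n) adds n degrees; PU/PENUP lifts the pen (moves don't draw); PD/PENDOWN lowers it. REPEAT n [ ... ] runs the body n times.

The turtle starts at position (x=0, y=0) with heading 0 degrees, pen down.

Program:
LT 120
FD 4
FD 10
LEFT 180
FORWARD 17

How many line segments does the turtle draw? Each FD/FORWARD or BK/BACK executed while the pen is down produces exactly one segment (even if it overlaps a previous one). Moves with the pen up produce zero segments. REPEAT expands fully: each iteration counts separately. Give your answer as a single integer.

Executing turtle program step by step:
Start: pos=(0,0), heading=0, pen down
LT 120: heading 0 -> 120
FD 4: (0,0) -> (-2,3.464) [heading=120, draw]
FD 10: (-2,3.464) -> (-7,12.124) [heading=120, draw]
LT 180: heading 120 -> 300
FD 17: (-7,12.124) -> (1.5,-2.598) [heading=300, draw]
Final: pos=(1.5,-2.598), heading=300, 3 segment(s) drawn
Segments drawn: 3

Answer: 3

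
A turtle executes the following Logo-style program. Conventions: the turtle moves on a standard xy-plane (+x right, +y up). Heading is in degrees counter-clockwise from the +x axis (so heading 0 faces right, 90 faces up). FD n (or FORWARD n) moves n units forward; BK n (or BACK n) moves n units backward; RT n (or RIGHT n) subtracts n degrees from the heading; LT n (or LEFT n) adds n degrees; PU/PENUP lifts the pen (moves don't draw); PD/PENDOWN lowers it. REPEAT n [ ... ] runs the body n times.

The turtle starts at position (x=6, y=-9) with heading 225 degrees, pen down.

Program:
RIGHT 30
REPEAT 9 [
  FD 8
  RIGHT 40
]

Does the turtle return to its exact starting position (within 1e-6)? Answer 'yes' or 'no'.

Executing turtle program step by step:
Start: pos=(6,-9), heading=225, pen down
RT 30: heading 225 -> 195
REPEAT 9 [
  -- iteration 1/9 --
  FD 8: (6,-9) -> (-1.727,-11.071) [heading=195, draw]
  RT 40: heading 195 -> 155
  -- iteration 2/9 --
  FD 8: (-1.727,-11.071) -> (-8.978,-7.69) [heading=155, draw]
  RT 40: heading 155 -> 115
  -- iteration 3/9 --
  FD 8: (-8.978,-7.69) -> (-12.359,-0.439) [heading=115, draw]
  RT 40: heading 115 -> 75
  -- iteration 4/9 --
  FD 8: (-12.359,-0.439) -> (-10.288,7.288) [heading=75, draw]
  RT 40: heading 75 -> 35
  -- iteration 5/9 --
  FD 8: (-10.288,7.288) -> (-3.735,11.877) [heading=35, draw]
  RT 40: heading 35 -> 355
  -- iteration 6/9 --
  FD 8: (-3.735,11.877) -> (4.235,11.18) [heading=355, draw]
  RT 40: heading 355 -> 315
  -- iteration 7/9 --
  FD 8: (4.235,11.18) -> (9.891,5.523) [heading=315, draw]
  RT 40: heading 315 -> 275
  -- iteration 8/9 --
  FD 8: (9.891,5.523) -> (10.589,-2.447) [heading=275, draw]
  RT 40: heading 275 -> 235
  -- iteration 9/9 --
  FD 8: (10.589,-2.447) -> (6,-9) [heading=235, draw]
  RT 40: heading 235 -> 195
]
Final: pos=(6,-9), heading=195, 9 segment(s) drawn

Start position: (6, -9)
Final position: (6, -9)
Distance = 0; < 1e-6 -> CLOSED

Answer: yes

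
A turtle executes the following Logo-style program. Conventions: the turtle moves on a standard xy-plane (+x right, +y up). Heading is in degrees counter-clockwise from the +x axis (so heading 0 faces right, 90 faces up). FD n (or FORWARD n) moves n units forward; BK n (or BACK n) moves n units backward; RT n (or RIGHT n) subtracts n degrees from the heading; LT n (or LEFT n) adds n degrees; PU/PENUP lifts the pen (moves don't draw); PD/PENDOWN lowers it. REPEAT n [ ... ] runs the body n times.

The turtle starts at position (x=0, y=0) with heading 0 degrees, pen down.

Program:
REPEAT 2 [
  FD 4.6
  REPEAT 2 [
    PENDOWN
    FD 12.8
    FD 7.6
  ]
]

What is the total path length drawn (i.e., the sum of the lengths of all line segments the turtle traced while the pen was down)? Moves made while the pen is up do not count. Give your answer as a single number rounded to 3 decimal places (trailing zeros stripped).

Answer: 90.8

Derivation:
Executing turtle program step by step:
Start: pos=(0,0), heading=0, pen down
REPEAT 2 [
  -- iteration 1/2 --
  FD 4.6: (0,0) -> (4.6,0) [heading=0, draw]
  REPEAT 2 [
    -- iteration 1/2 --
    PD: pen down
    FD 12.8: (4.6,0) -> (17.4,0) [heading=0, draw]
    FD 7.6: (17.4,0) -> (25,0) [heading=0, draw]
    -- iteration 2/2 --
    PD: pen down
    FD 12.8: (25,0) -> (37.8,0) [heading=0, draw]
    FD 7.6: (37.8,0) -> (45.4,0) [heading=0, draw]
  ]
  -- iteration 2/2 --
  FD 4.6: (45.4,0) -> (50,0) [heading=0, draw]
  REPEAT 2 [
    -- iteration 1/2 --
    PD: pen down
    FD 12.8: (50,0) -> (62.8,0) [heading=0, draw]
    FD 7.6: (62.8,0) -> (70.4,0) [heading=0, draw]
    -- iteration 2/2 --
    PD: pen down
    FD 12.8: (70.4,0) -> (83.2,0) [heading=0, draw]
    FD 7.6: (83.2,0) -> (90.8,0) [heading=0, draw]
  ]
]
Final: pos=(90.8,0), heading=0, 10 segment(s) drawn

Segment lengths:
  seg 1: (0,0) -> (4.6,0), length = 4.6
  seg 2: (4.6,0) -> (17.4,0), length = 12.8
  seg 3: (17.4,0) -> (25,0), length = 7.6
  seg 4: (25,0) -> (37.8,0), length = 12.8
  seg 5: (37.8,0) -> (45.4,0), length = 7.6
  seg 6: (45.4,0) -> (50,0), length = 4.6
  seg 7: (50,0) -> (62.8,0), length = 12.8
  seg 8: (62.8,0) -> (70.4,0), length = 7.6
  seg 9: (70.4,0) -> (83.2,0), length = 12.8
  seg 10: (83.2,0) -> (90.8,0), length = 7.6
Total = 90.8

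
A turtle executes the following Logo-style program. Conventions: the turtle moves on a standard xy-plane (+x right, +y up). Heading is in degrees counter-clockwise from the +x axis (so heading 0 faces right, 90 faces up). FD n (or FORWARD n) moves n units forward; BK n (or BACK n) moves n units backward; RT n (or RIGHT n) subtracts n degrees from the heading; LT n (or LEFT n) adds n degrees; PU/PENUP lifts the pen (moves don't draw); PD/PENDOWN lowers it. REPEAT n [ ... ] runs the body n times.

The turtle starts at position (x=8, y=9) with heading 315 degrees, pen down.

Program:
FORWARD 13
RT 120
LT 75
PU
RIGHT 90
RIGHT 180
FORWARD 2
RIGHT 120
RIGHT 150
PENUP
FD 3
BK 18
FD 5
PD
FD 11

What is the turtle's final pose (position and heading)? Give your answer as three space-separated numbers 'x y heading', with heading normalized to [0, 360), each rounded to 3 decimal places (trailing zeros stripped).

Answer: 19.192 0.808 90

Derivation:
Executing turtle program step by step:
Start: pos=(8,9), heading=315, pen down
FD 13: (8,9) -> (17.192,-0.192) [heading=315, draw]
RT 120: heading 315 -> 195
LT 75: heading 195 -> 270
PU: pen up
RT 90: heading 270 -> 180
RT 180: heading 180 -> 0
FD 2: (17.192,-0.192) -> (19.192,-0.192) [heading=0, move]
RT 120: heading 0 -> 240
RT 150: heading 240 -> 90
PU: pen up
FD 3: (19.192,-0.192) -> (19.192,2.808) [heading=90, move]
BK 18: (19.192,2.808) -> (19.192,-15.192) [heading=90, move]
FD 5: (19.192,-15.192) -> (19.192,-10.192) [heading=90, move]
PD: pen down
FD 11: (19.192,-10.192) -> (19.192,0.808) [heading=90, draw]
Final: pos=(19.192,0.808), heading=90, 2 segment(s) drawn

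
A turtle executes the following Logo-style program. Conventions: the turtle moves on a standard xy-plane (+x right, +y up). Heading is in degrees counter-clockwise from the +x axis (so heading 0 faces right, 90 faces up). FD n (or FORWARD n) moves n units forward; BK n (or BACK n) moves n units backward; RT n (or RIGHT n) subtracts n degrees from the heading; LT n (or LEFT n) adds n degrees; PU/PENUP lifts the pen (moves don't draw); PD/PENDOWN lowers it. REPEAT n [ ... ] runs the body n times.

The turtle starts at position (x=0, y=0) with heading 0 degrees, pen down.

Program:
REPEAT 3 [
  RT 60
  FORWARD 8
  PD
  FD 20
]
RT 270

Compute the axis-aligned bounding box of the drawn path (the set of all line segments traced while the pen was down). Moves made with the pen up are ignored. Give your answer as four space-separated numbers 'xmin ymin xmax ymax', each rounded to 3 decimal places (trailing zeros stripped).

Answer: -28 -48.497 14 0

Derivation:
Executing turtle program step by step:
Start: pos=(0,0), heading=0, pen down
REPEAT 3 [
  -- iteration 1/3 --
  RT 60: heading 0 -> 300
  FD 8: (0,0) -> (4,-6.928) [heading=300, draw]
  PD: pen down
  FD 20: (4,-6.928) -> (14,-24.249) [heading=300, draw]
  -- iteration 2/3 --
  RT 60: heading 300 -> 240
  FD 8: (14,-24.249) -> (10,-31.177) [heading=240, draw]
  PD: pen down
  FD 20: (10,-31.177) -> (0,-48.497) [heading=240, draw]
  -- iteration 3/3 --
  RT 60: heading 240 -> 180
  FD 8: (0,-48.497) -> (-8,-48.497) [heading=180, draw]
  PD: pen down
  FD 20: (-8,-48.497) -> (-28,-48.497) [heading=180, draw]
]
RT 270: heading 180 -> 270
Final: pos=(-28,-48.497), heading=270, 6 segment(s) drawn

Segment endpoints: x in {-28, -8, 0, 0, 4, 10, 14}, y in {-48.497, -31.177, -24.249, -6.928, 0}
xmin=-28, ymin=-48.497, xmax=14, ymax=0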